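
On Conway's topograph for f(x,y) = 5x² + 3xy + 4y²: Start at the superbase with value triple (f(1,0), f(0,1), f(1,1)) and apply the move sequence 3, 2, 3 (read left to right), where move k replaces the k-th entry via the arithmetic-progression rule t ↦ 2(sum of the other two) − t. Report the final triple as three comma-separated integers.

start (5,4,12) = (f(1,0),f(0,1),f(1,1))
replace slot 3: 2·(5+4) − 12 = 6 → (5,4,6)
replace slot 2: 2·(5+6) − 4 = 18 → (5,18,6)
replace slot 3: 2·(5+18) − 6 = 40 → (5,18,40)

5,18,40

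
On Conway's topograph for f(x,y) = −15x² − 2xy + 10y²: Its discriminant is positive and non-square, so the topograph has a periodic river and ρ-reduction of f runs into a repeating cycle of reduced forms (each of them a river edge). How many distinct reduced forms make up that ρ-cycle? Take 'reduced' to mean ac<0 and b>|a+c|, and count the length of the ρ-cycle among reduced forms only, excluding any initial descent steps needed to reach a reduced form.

D = 604, ⌊√D⌋ = 24
descent: ρ → (10,22,-3)  [lands on river]
river: ρ → (-3,20,17)
river: ρ → (17,14,-6)
river: ρ → (-6,22,5)
river: ρ → (5,18,-14)
river: ρ → (-14,10,9)
river: ρ → (9,8,-15)
river: ρ → (-15,22,2)
river: ρ → (2,22,-15)
river: ρ → (-15,8,9)
river: ρ → (9,10,-14)
river: ρ → (-14,18,5)
river: ρ → (5,22,-6)
river: ρ → (-6,14,17)
river: ρ → (17,20,-3)
river: ρ → (-3,22,10)
river: ρ → (10,18,-7)
river: ρ → (-7,24,1)
river: ρ → (1,24,-7)
river: ρ → (-7,18,10)
ρ-cycle length = 20 (tail of 1 descent step not counted)

20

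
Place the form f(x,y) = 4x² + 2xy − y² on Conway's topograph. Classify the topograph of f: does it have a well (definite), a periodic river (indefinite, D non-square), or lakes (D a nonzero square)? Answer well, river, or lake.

D = b²−4ac = 2² − 4·4·(-1) = 20
D > 0 non-square ⇒ indefinite ⇒ periodic river

river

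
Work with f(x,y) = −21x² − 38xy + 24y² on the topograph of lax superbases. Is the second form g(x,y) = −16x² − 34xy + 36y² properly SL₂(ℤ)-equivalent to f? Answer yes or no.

D₁ = 3460, D₂ = 3460
river cycle of f (length 38): (24, 38, -21), (-21, 46, 16), (16, 50, -15), (-15, 40, 31), (31, 22, -24), (-24, 26, 29), (29, 32, -21), (-21, 52, 9), (9, 56, -9), (-9, 52, 21), … (28 more)
river cycle of g (length 38): (36, 34, -16), (-16, 30, 40), (40, 50, -6), (-6, 58, 4), (4, 54, -34), (-34, 14, 24), (24, 34, -24), (-24, 14, 34), (34, 54, -4), (-4, 58, 6), … (28 more)
cycles differ ⇒ inequivalent

no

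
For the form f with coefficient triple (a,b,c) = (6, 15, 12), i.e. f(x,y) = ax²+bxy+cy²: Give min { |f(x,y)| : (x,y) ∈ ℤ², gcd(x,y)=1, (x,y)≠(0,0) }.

translate: b→3 (≡15 mod 12), so (6,15,12)→(6,3,3)
flip: (6,3,3)→(3,-3,6)
translate: b→3 (≡-3 mod 6), so (3,-3,6)→(3,3,6)
reduced (well bottom): (3,3,6) with a≤c, −a<b≤a
well minimum = a = 3

3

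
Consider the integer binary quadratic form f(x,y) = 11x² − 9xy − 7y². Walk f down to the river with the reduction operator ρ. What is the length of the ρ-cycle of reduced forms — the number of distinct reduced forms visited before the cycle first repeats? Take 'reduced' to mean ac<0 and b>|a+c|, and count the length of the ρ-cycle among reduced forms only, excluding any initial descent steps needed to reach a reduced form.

D = 389, ⌊√D⌋ = 19
descent: ρ → (-7,9,11)  [lands on river]
river: ρ → (11,13,-5)
river: ρ → (-5,17,5)
river: ρ → (5,13,-11)
river: ρ → (-11,9,7)
river: ρ → (7,19,-1)
river: ρ → (-1,19,7)
river: ρ → (7,9,-11)
river: ρ → (-11,13,5)
river: ρ → (5,17,-5)
river: ρ → (-5,13,11)
river: ρ → (11,9,-7)
river: ρ → (-7,19,1)
river: ρ → (1,19,-7)
ρ-cycle length = 14 (tail of 1 descent step not counted)

14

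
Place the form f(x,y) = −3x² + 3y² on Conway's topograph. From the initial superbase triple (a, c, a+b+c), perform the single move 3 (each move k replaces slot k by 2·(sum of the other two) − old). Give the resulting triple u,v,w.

start (-3,3,0) = (f(1,0),f(0,1),f(1,1))
replace slot 3: 2·((-3)+3) − 0 = 0 → (-3,3,0)

-3,3,0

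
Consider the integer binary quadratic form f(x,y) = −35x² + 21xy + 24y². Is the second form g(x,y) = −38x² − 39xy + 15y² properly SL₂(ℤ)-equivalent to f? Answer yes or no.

D₁ = 3801, D₂ = 3801
river cycle of f (length 34): (24, 27, -32), (-32, 37, 19), (19, 39, -30), (-30, 21, 28), (28, 35, -23), (-23, 57, 6), (6, 51, -50), (-50, 49, 7), (7, 49, -50), (-50, 51, 6), … (24 more)
river cycle of g (length 26): (15, 39, -38), (-38, 37, 16), (16, 59, -5), (-5, 61, 4), (4, 59, -20), (-20, 61, 1), (1, 61, -20), (-20, 59, 4), (4, 61, -5), (-5, 59, 16), … (16 more)
cycles differ ⇒ inequivalent

no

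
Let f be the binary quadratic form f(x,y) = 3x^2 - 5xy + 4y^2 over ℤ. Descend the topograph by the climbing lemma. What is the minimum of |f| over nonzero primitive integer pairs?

translate: b→1 (≡-5 mod 6), so (3,-5,4)→(3,1,2)
flip: (3,1,2)→(2,-1,3)
reduced (well bottom): (2,-1,3) with a≤c, −a<b≤a
well minimum = a = 2

2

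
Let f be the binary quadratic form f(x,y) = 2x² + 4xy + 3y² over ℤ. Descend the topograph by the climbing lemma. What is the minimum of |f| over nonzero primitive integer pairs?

translate: b→0 (≡4 mod 4), so (2,4,3)→(2,0,1)
flip: (2,0,1)→(1,0,2)
reduced (well bottom): (1,0,2) with a≤c, −a<b≤a
well minimum = a = 1

1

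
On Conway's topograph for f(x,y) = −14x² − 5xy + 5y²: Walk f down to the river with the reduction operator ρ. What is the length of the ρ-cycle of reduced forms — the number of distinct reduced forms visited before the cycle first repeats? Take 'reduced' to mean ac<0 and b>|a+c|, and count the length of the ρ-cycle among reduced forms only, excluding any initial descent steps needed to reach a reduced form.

D = 305, ⌊√D⌋ = 17
descent: ρ → (5,15,-4)  [lands on river]
river: ρ → (-4,17,1)
river: ρ → (1,17,-4)
river: ρ → (-4,15,5)
ρ-cycle length = 4 (tail of 1 descent step not counted)

4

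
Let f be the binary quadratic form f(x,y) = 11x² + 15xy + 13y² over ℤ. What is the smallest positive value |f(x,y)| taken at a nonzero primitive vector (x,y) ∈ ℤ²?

translate: b→-7 (≡15 mod 22), so (11,15,13)→(11,-7,9)
flip: (11,-7,9)→(9,7,11)
reduced (well bottom): (9,7,11) with a≤c, −a<b≤a
well minimum = a = 9

9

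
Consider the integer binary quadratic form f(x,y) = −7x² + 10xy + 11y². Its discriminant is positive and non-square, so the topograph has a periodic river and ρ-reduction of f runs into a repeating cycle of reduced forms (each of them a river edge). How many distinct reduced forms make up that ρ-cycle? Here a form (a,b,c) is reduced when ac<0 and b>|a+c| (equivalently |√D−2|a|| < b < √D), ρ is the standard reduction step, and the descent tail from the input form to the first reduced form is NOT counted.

D = 408, ⌊√D⌋ = 20
river: ρ → (11,12,-6)
river: ρ → (-6,12,11)
river: ρ → (11,10,-7)
river: ρ → (-7,18,3)
river: ρ → (3,18,-7)
river: ρ → (-7,10,11)
ρ-cycle length = 6 (tail of 0 descent steps not counted)

6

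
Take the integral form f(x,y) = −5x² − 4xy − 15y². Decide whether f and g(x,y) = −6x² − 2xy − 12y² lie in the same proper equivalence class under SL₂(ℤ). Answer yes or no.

D₁ = -284, D₂ = -284
f is negative-definite; reduce −f:
−f: reduced (well bottom): (5,4,15) with a≤c, −a<b≤a
flip sign back: reduced form of f is (-5,-4,-15)
g is negative-definite; reduce −g:
−g: reduced (well bottom): (6,2,12) with a≤c, −a<b≤a
flip sign back: reduced form of g is (-6,-2,-12)
reduced forms (-5, -4, -15) vs (-6, -2, -12) ⇒ inequivalent

no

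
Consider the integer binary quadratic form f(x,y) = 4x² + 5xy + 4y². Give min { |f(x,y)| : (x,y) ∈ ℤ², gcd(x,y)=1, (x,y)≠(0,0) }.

translate: b→-3 (≡5 mod 8), so (4,5,4)→(4,-3,3)
flip: (4,-3,3)→(3,3,4)
reduced (well bottom): (3,3,4) with a≤c, −a<b≤a
well minimum = a = 3

3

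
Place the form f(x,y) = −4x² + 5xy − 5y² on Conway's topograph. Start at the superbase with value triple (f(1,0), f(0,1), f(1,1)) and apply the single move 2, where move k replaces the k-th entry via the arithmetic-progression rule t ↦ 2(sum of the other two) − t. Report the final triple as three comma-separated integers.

start (-4,-5,-4) = (f(1,0),f(0,1),f(1,1))
replace slot 2: 2·((-4)+(-4)) − (-5) = -11 → (-4,-11,-4)

-4,-11,-4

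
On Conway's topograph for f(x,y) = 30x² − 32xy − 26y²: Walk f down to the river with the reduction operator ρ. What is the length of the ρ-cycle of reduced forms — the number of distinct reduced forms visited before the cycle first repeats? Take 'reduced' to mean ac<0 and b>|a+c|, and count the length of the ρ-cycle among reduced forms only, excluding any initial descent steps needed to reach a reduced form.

D = 4144, ⌊√D⌋ = 64
descent: ρ → (-26,32,30)  [lands on river]
river: ρ → (30,28,-28)
river: ρ → (-28,28,30)
river: ρ → (30,32,-26)
river: ρ → (-26,20,36)
river: ρ → (36,52,-10)
river: ρ → (-10,48,46)
river: ρ → (46,44,-12)
river: ρ → (-12,52,30)
river: ρ → (30,8,-34)
river: ρ → (-34,60,4)
river: ρ → (4,60,-34)
river: ρ → (-34,8,30)
river: ρ → (30,52,-12)
river: ρ → (-12,44,46)
river: ρ → (46,48,-10)
river: ρ → (-10,52,36)
river: ρ → (36,20,-26)
ρ-cycle length = 18 (tail of 1 descent step not counted)

18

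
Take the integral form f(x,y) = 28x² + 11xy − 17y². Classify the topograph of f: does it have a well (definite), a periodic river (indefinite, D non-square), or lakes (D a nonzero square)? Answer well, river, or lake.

D = b²−4ac = 11² − 4·28·(-17) = 2025
D = 45² is a perfect square ⇒ form factors over ℤ ⇒ lakes

lake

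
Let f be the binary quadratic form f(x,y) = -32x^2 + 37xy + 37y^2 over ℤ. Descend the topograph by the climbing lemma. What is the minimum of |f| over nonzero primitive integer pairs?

river: ρ → (37,37,-32)
river: ρ → (-32,27,42)
river: ρ → (42,57,-17)
river: ρ → (-17,45,60)
river: ρ → (60,75,-2)
river: ρ → (-2,77,22)
river: ρ → (22,55,-35)
river: ρ → (-35,15,42)
river: ρ → (42,69,-8)
river: ρ → (-8,75,15)
river: ρ → (15,75,-8)
river: ρ → (-8,69,42)
river: ρ → (42,15,-35)
river: ρ → (-35,55,22)
river: ρ → (22,77,-2)
river: ρ → (-2,75,60)
river: ρ → (60,45,-17)
river: ρ → (-17,57,42)
river: ρ → (42,27,-32)
river: ρ → (-32,37,37)
closes: descent 0, river 20
min |a| on river = 2

2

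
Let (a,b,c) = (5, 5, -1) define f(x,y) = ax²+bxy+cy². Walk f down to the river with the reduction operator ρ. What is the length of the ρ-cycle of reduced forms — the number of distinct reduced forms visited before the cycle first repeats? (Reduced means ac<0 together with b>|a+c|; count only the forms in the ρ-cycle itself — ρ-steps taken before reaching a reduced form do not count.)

D = 45, ⌊√D⌋ = 6
river: ρ → (-1,5,5)
river: ρ → (5,5,-1)
ρ-cycle length = 2 (tail of 0 descent steps not counted)

2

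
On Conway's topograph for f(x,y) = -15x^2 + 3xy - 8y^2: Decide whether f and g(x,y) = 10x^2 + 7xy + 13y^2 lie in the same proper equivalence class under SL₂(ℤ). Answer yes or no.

D₁ = -471, D₂ = -471
f is negative-definite; reduce −f:
−f: flip: (15,-3,8)→(8,3,15)
−f: reduced (well bottom): (8,3,15) with a≤c, −a<b≤a
flip sign back: reduced form of f is (-8,-3,-15)
g: reduced (well bottom): (10,7,13) with a≤c, −a<b≤a
reduced forms (-8, -3, -15) vs (10, 7, 13) ⇒ inequivalent

no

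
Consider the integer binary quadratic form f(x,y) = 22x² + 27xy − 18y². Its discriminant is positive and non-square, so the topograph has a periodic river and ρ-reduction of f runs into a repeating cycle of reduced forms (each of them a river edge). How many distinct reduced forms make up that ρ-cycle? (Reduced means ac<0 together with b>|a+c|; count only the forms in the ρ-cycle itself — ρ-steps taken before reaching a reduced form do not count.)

D = 2313, ⌊√D⌋ = 48
river: ρ → (-18,45,4)
river: ρ → (4,43,-29)
river: ρ → (-29,15,18)
river: ρ → (18,21,-26)
river: ρ → (-26,31,13)
river: ρ → (13,47,-2)
river: ρ → (-2,45,36)
river: ρ → (36,27,-11)
river: ρ → (-11,39,18)
river: ρ → (18,33,-17)
river: ρ → (-17,35,16)
river: ρ → (16,29,-23)
river: ρ → (-23,17,22)
river: ρ → (22,27,-18)
ρ-cycle length = 14 (tail of 0 descent steps not counted)

14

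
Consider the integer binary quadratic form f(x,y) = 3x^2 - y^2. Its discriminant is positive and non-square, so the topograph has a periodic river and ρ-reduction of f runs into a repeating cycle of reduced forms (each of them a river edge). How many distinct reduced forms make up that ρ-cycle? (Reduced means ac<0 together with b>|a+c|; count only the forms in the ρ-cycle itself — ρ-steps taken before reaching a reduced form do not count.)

D = 12, ⌊√D⌋ = 3
descent: ρ → (-1,2,2)  [lands on river]
river: ρ → (2,2,-1)
ρ-cycle length = 2 (tail of 1 descent step not counted)

2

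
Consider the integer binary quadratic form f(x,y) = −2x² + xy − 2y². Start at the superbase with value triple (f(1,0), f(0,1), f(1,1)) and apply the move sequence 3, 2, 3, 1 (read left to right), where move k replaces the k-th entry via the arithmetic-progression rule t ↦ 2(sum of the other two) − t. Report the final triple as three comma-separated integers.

start (-2,-2,-3) = (f(1,0),f(0,1),f(1,1))
replace slot 3: 2·((-2)+(-2)) − (-3) = -5 → (-2,-2,-5)
replace slot 2: 2·((-2)+(-5)) − (-2) = -12 → (-2,-12,-5)
replace slot 3: 2·((-2)+(-12)) − (-5) = -23 → (-2,-12,-23)
replace slot 1: 2·((-12)+(-23)) − (-2) = -68 → (-68,-12,-23)

-68,-12,-23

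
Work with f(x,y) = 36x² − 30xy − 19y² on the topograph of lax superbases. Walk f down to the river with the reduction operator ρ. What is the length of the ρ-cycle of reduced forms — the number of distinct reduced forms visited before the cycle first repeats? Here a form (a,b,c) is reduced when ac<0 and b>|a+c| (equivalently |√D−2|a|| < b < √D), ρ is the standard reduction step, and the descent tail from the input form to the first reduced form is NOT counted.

D = 3636, ⌊√D⌋ = 60
descent: ρ → (-19,30,36)  [lands on river]
river: ρ → (36,42,-13)
river: ρ → (-13,36,45)
river: ρ → (45,54,-4)
river: ρ → (-4,58,17)
river: ρ → (17,44,-25)
river: ρ → (-25,56,5)
river: ρ → (5,54,-36)
river: ρ → (-36,18,23)
river: ρ → (23,28,-31)
river: ρ → (-31,34,20)
river: ρ → (20,46,-19)
ρ-cycle length = 12 (tail of 1 descent step not counted)

12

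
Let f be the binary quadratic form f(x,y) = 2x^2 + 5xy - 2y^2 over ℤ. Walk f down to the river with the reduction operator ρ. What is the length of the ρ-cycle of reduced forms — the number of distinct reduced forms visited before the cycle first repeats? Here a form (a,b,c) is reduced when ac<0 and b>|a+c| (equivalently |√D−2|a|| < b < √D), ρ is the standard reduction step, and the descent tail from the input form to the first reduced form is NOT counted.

D = 41, ⌊√D⌋ = 6
river: ρ → (-2,3,4)
river: ρ → (4,5,-1)
river: ρ → (-1,5,4)
river: ρ → (4,3,-2)
river: ρ → (-2,5,2)
river: ρ → (2,3,-4)
river: ρ → (-4,5,1)
river: ρ → (1,5,-4)
river: ρ → (-4,3,2)
river: ρ → (2,5,-2)
ρ-cycle length = 10 (tail of 0 descent steps not counted)

10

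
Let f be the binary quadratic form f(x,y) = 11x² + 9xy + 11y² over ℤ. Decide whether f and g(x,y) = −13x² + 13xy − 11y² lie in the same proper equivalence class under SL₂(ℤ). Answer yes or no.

D₁ = -403, D₂ = -403
f: reduced (well bottom): (11,9,11) with a≤c, −a<b≤a
g is negative-definite; reduce −g:
−g: translate: b→13 (≡-13 mod 26), so (13,-13,11)→(13,13,11)
−g: flip: (13,13,11)→(11,-13,13)
−g: translate: b→9 (≡-13 mod 22), so (11,-13,13)→(11,9,11)
−g: reduced (well bottom): (11,9,11) with a≤c, −a<b≤a
flip sign back: reduced form of g is (-11,-9,-11)
reduced forms (11, 9, 11) vs (-11, -9, -11) ⇒ inequivalent

no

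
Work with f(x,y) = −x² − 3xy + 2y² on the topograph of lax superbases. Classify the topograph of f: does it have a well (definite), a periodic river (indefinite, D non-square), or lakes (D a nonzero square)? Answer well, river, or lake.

D = b²−4ac = (-3)² − 4·(-1)·2 = 17
D > 0 non-square ⇒ indefinite ⇒ periodic river

river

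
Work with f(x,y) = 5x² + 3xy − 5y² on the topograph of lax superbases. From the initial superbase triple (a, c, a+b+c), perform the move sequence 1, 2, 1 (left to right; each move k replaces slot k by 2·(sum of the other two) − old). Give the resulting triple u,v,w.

start (5,-5,3) = (f(1,0),f(0,1),f(1,1))
replace slot 1: 2·((-5)+3) − 5 = -9 → (-9,-5,3)
replace slot 2: 2·((-9)+3) − (-5) = -7 → (-9,-7,3)
replace slot 1: 2·((-7)+3) − (-9) = 1 → (1,-7,3)

1,-7,3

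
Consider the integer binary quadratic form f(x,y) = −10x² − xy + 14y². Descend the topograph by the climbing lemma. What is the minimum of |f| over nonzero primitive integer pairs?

descent: ρ → (14,1,-10)
descent: ρ → (-10,19,5)  [lands on river]
river: ρ → (5,21,-6)
river: ρ → (-6,15,14)
river: ρ → (14,13,-7)
river: ρ → (-7,15,12)
river: ρ → (12,9,-10)
river: ρ → (-10,11,11)
river: ρ → (11,11,-10)
river: ρ → (-10,9,12)
river: ρ → (12,15,-7)
river: ρ → (-7,13,14)
river: ρ → (14,15,-6)
river: ρ → (-6,21,5)
river: ρ → (5,19,-10)
river: ρ → (-10,21,3)
river: ρ → (3,21,-10)
closes: descent 2, river 16
min |a| on river = 3

3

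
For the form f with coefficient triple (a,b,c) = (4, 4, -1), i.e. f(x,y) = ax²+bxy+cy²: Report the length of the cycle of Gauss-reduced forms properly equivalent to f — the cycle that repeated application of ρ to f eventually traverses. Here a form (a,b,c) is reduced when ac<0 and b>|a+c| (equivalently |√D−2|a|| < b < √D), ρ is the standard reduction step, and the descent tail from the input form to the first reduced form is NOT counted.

D = 32, ⌊√D⌋ = 5
river: ρ → (-1,4,4)
river: ρ → (4,4,-1)
ρ-cycle length = 2 (tail of 0 descent steps not counted)

2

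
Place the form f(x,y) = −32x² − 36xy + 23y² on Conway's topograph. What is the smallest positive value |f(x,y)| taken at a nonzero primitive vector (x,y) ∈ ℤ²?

descent: ρ → (23,36,-32)  [lands on river]
river: ρ → (-32,28,27)
river: ρ → (27,26,-33)
river: ρ → (-33,40,20)
river: ρ → (20,40,-33)
river: ρ → (-33,26,27)
river: ρ → (27,28,-32)
river: ρ → (-32,36,23)
river: ρ → (23,56,-12)
river: ρ → (-12,64,3)
river: ρ → (3,62,-33)
river: ρ → (-33,4,32)
river: ρ → (32,60,-5)
river: ρ → (-5,60,32)
river: ρ → (32,4,-33)
river: ρ → (-33,62,3)
river: ρ → (3,64,-12)
river: ρ → (-12,56,23)
closes: descent 1, river 18
min |a| on river = 3

3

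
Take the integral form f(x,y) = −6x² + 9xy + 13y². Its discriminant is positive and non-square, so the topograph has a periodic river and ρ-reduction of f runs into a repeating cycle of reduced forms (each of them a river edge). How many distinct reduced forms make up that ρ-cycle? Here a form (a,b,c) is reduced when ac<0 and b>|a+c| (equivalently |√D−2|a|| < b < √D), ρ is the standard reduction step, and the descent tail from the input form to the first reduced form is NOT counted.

D = 393, ⌊√D⌋ = 19
river: ρ → (13,17,-2)
river: ρ → (-2,19,4)
river: ρ → (4,13,-14)
river: ρ → (-14,15,3)
river: ρ → (3,15,-14)
river: ρ → (-14,13,4)
river: ρ → (4,19,-2)
river: ρ → (-2,17,13)
river: ρ → (13,9,-6)
river: ρ → (-6,15,7)
river: ρ → (7,13,-8)
river: ρ → (-8,19,1)
river: ρ → (1,19,-8)
river: ρ → (-8,13,7)
river: ρ → (7,15,-6)
river: ρ → (-6,9,13)
ρ-cycle length = 16 (tail of 0 descent steps not counted)

16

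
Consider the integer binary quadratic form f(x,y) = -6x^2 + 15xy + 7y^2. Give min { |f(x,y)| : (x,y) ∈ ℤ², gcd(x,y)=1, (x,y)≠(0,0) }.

river: ρ → (7,13,-8)
river: ρ → (-8,19,1)
river: ρ → (1,19,-8)
river: ρ → (-8,13,7)
river: ρ → (7,15,-6)
river: ρ → (-6,9,13)
river: ρ → (13,17,-2)
river: ρ → (-2,19,4)
river: ρ → (4,13,-14)
river: ρ → (-14,15,3)
river: ρ → (3,15,-14)
river: ρ → (-14,13,4)
river: ρ → (4,19,-2)
river: ρ → (-2,17,13)
river: ρ → (13,9,-6)
river: ρ → (-6,15,7)
closes: descent 0, river 16
min |a| on river = 1

1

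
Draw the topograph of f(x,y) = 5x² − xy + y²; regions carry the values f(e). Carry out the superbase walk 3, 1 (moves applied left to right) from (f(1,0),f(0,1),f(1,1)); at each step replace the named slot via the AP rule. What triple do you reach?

start (5,1,5) = (f(1,0),f(0,1),f(1,1))
replace slot 3: 2·(5+1) − 5 = 7 → (5,1,7)
replace slot 1: 2·(1+7) − 5 = 11 → (11,1,7)

11,1,7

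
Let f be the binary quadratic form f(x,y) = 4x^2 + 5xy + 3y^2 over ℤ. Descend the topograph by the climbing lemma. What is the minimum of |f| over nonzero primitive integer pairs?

translate: b→-3 (≡5 mod 8), so (4,5,3)→(4,-3,2)
flip: (4,-3,2)→(2,3,4)
translate: b→-1 (≡3 mod 4), so (2,3,4)→(2,-1,3)
reduced (well bottom): (2,-1,3) with a≤c, −a<b≤a
well minimum = a = 2

2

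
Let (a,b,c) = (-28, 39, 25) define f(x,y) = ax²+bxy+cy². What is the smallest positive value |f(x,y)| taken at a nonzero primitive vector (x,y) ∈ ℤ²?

river: ρ → (25,61,-6)
river: ρ → (-6,59,35)
river: ρ → (35,11,-30)
river: ρ → (-30,49,16)
river: ρ → (16,47,-33)
river: ρ → (-33,19,30)
river: ρ → (30,41,-22)
river: ρ → (-22,47,24)
river: ρ → (24,49,-20)
river: ρ → (-20,31,42)
river: ρ → (42,53,-9)
river: ρ → (-9,55,36)
river: ρ → (36,17,-28)
river: ρ → (-28,39,25)
closes: descent 0, river 14
min |a| on river = 6

6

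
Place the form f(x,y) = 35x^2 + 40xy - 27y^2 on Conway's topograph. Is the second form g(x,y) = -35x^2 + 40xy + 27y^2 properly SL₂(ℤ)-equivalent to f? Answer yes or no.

D₁ = 5380, D₂ = 5380
river cycle of f (length 10): (-27, 68, 7), (7, 72, -7), (-7, 68, 27), (27, 40, -35), (-35, 30, 32), (32, 34, -33), (-33, 32, 33), (33, 34, -32), (-32, 30, 35), (35, 40, -27)
river cycle of g (length 10): (27, 68, -7), (-7, 72, 7), (7, 68, -27), (-27, 40, 35), (35, 30, -32), (-32, 34, 33), (33, 32, -33), (-33, 34, 32), (32, 30, -35), (-35, 40, 27)
cycles differ ⇒ inequivalent

no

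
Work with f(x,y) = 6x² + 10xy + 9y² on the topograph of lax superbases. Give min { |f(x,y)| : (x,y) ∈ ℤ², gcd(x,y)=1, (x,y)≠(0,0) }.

translate: b→-2 (≡10 mod 12), so (6,10,9)→(6,-2,5)
flip: (6,-2,5)→(5,2,6)
reduced (well bottom): (5,2,6) with a≤c, −a<b≤a
well minimum = a = 5

5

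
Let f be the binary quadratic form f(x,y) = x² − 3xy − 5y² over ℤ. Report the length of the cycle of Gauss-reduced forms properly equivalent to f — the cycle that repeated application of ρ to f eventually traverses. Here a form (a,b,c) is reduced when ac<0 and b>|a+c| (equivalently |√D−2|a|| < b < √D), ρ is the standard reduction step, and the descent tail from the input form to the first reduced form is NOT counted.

D = 29, ⌊√D⌋ = 5
descent: ρ → (-5,3,1)
descent: ρ → (1,5,-1)  [lands on river]
river: ρ → (-1,5,1)
ρ-cycle length = 2 (tail of 2 descent steps not counted)

2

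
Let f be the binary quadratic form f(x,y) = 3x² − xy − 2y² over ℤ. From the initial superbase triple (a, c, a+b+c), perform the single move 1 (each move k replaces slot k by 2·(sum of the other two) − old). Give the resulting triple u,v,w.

start (3,-2,0) = (f(1,0),f(0,1),f(1,1))
replace slot 1: 2·((-2)+0) − 3 = -7 → (-7,-2,0)

-7,-2,0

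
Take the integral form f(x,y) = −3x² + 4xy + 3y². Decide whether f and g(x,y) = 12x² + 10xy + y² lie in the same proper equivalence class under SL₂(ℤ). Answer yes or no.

D₁ = 52, D₂ = 52
river cycle of f (length 10): (3, 2, -4), (-4, 6, 1), (1, 6, -4), (-4, 2, 3), (3, 4, -3), (-3, 2, 4), (4, 6, -1), (-1, 6, 4), (4, 2, -3), (-3, 4, 3)
river cycle of g (length 10): (1, 6, -4), (-4, 2, 3), (3, 4, -3), (-3, 2, 4), (4, 6, -1), (-1, 6, 4), (4, 2, -3), (-3, 4, 3), (3, 2, -4), (-4, 6, 1)
cycles coincide ⇒ equivalent

yes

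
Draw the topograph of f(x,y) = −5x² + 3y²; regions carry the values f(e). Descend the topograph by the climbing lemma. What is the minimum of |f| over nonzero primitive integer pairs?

descent: ρ → (3,6,-2)  [lands on river]
river: ρ → (-2,6,3)
closes: descent 1, river 2
min |a| on river = 2

2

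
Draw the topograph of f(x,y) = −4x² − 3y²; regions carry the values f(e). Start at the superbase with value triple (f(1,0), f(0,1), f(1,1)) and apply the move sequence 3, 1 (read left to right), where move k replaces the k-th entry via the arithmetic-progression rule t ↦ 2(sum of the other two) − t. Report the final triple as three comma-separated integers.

start (-4,-3,-7) = (f(1,0),f(0,1),f(1,1))
replace slot 3: 2·((-4)+(-3)) − (-7) = -7 → (-4,-3,-7)
replace slot 1: 2·((-3)+(-7)) − (-4) = -16 → (-16,-3,-7)

-16,-3,-7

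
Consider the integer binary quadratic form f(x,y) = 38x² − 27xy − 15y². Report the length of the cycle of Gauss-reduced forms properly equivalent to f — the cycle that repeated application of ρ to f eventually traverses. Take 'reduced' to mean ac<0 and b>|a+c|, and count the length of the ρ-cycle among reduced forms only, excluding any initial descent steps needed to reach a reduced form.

D = 3009, ⌊√D⌋ = 54
descent: ρ → (-15,27,38)  [lands on river]
river: ρ → (38,49,-4)
river: ρ → (-4,47,50)
river: ρ → (50,53,-1)
river: ρ → (-1,53,50)
river: ρ → (50,47,-4)
river: ρ → (-4,49,38)
river: ρ → (38,27,-15)
river: ρ → (-15,33,32)
river: ρ → (32,31,-16)
river: ρ → (-16,33,30)
river: ρ → (30,27,-19)
river: ρ → (-19,49,8)
river: ρ → (8,47,-25)
river: ρ → (-25,53,2)
river: ρ → (2,51,-51)
river: ρ → (-51,51,2)
river: ρ → (2,53,-25)
river: ρ → (-25,47,8)
river: ρ → (8,49,-19)
river: ρ → (-19,27,30)
river: ρ → (30,33,-16)
river: ρ → (-16,31,32)
river: ρ → (32,33,-15)
ρ-cycle length = 24 (tail of 1 descent step not counted)

24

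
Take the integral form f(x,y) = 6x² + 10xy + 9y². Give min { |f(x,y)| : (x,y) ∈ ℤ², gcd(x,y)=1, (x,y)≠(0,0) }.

translate: b→-2 (≡10 mod 12), so (6,10,9)→(6,-2,5)
flip: (6,-2,5)→(5,2,6)
reduced (well bottom): (5,2,6) with a≤c, −a<b≤a
well minimum = a = 5

5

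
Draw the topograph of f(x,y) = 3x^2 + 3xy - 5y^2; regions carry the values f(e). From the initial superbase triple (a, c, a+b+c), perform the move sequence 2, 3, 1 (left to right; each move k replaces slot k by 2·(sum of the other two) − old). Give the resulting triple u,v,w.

start (3,-5,1) = (f(1,0),f(0,1),f(1,1))
replace slot 2: 2·(3+1) − (-5) = 13 → (3,13,1)
replace slot 3: 2·(3+13) − 1 = 31 → (3,13,31)
replace slot 1: 2·(13+31) − 3 = 85 → (85,13,31)

85,13,31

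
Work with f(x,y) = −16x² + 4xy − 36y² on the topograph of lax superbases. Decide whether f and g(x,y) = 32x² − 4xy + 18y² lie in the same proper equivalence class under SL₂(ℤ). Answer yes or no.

D₁ = -2288, D₂ = -2288
f is negative-definite; reduce −f:
−f: reduced (well bottom): (16,-4,36) with a≤c, −a<b≤a
flip sign back: reduced form of f is (-16,4,-36)
g: flip: (32,-4,18)→(18,4,32)
g: reduced (well bottom): (18,4,32) with a≤c, −a<b≤a
reduced forms (-16, 4, -36) vs (18, 4, 32) ⇒ inequivalent

no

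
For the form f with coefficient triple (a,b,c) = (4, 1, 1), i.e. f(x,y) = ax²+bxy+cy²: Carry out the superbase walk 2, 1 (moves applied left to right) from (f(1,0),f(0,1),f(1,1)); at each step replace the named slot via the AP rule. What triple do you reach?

start (4,1,6) = (f(1,0),f(0,1),f(1,1))
replace slot 2: 2·(4+6) − 1 = 19 → (4,19,6)
replace slot 1: 2·(19+6) − 4 = 46 → (46,19,6)

46,19,6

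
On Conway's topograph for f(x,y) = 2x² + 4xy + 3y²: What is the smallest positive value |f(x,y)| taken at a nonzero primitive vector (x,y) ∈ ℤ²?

translate: b→0 (≡4 mod 4), so (2,4,3)→(2,0,1)
flip: (2,0,1)→(1,0,2)
reduced (well bottom): (1,0,2) with a≤c, −a<b≤a
well minimum = a = 1

1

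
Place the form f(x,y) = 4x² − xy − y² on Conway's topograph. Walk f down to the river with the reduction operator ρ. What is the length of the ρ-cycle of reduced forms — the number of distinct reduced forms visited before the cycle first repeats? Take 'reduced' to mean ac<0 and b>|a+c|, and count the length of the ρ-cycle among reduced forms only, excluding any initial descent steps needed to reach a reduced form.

D = 17, ⌊√D⌋ = 4
descent: ρ → (-1,3,2)  [lands on river]
river: ρ → (2,1,-2)
river: ρ → (-2,3,1)
river: ρ → (1,3,-2)
river: ρ → (-2,1,2)
river: ρ → (2,3,-1)
ρ-cycle length = 6 (tail of 1 descent step not counted)

6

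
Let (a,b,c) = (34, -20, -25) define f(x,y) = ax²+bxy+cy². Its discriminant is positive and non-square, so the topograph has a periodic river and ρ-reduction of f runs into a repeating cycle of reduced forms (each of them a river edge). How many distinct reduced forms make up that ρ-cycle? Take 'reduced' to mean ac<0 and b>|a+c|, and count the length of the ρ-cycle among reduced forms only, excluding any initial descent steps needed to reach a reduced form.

D = 3800, ⌊√D⌋ = 61
descent: ρ → (-25,20,34)  [lands on river]
river: ρ → (34,48,-11)
river: ρ → (-11,40,50)
river: ρ → (50,60,-1)
river: ρ → (-1,60,50)
river: ρ → (50,40,-11)
river: ρ → (-11,48,34)
river: ρ → (34,20,-25)
river: ρ → (-25,30,29)
river: ρ → (29,28,-26)
river: ρ → (-26,24,31)
river: ρ → (31,38,-19)
river: ρ → (-19,38,31)
river: ρ → (31,24,-26)
river: ρ → (-26,28,29)
river: ρ → (29,30,-25)
ρ-cycle length = 16 (tail of 1 descent step not counted)

16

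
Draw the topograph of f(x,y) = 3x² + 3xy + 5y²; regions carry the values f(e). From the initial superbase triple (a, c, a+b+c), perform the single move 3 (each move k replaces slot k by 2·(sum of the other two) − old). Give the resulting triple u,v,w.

start (3,5,11) = (f(1,0),f(0,1),f(1,1))
replace slot 3: 2·(3+5) − 11 = 5 → (3,5,5)

3,5,5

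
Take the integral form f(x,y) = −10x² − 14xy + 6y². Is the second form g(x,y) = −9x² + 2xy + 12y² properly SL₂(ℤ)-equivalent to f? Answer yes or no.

D₁ = 436, D₂ = 436
river cycle of f (length 14): (6, 14, -10), (-10, 6, 10), (10, 14, -6), (-6, 10, 14), (14, 18, -2), (-2, 18, 14), (14, 10, -6), (-6, 14, 10), (10, 6, -10), (-10, 14, 6), … (4 more)
river cycle of g (length 30): (-9, 20, 1), (1, 20, -9), (-9, 16, 5), (5, 14, -12), (-12, 10, 7), (7, 18, -4), (-4, 14, 15), (15, 16, -3), (-3, 20, 3), (3, 16, -15), … (20 more)
cycles differ ⇒ inequivalent

no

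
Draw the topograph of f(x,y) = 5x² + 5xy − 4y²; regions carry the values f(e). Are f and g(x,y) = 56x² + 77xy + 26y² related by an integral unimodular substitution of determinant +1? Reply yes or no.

D₁ = 105, D₂ = 105
river cycle of f (length 6): (-4, 3, 6), (6, 9, -1), (-1, 9, 6), (6, 3, -4), (-4, 5, 5), (5, 5, -4)
river cycle of g (length 6): (5, 5, -4), (-4, 3, 6), (6, 9, -1), (-1, 9, 6), (6, 3, -4), (-4, 5, 5)
cycles coincide ⇒ equivalent

yes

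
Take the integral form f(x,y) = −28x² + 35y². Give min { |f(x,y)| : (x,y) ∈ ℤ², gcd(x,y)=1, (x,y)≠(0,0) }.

descent: ρ → (35,0,-28)
descent: ρ → (-28,56,7)  [lands on river]
river: ρ → (7,56,-28)
closes: descent 2, river 2
min |a| on river = 7

7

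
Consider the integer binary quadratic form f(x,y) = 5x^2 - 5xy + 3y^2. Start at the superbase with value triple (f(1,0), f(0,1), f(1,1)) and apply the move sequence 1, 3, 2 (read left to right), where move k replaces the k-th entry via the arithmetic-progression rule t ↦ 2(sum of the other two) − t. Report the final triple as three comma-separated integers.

start (5,3,3) = (f(1,0),f(0,1),f(1,1))
replace slot 1: 2·(3+3) − 5 = 7 → (7,3,3)
replace slot 3: 2·(7+3) − 3 = 17 → (7,3,17)
replace slot 2: 2·(7+17) − 3 = 45 → (7,45,17)

7,45,17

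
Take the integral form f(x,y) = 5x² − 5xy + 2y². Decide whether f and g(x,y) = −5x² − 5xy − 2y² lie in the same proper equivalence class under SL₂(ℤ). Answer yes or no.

D₁ = -15, D₂ = -15
f: translate: b→5 (≡-5 mod 10), so (5,-5,2)→(5,5,2)
f: flip: (5,5,2)→(2,-5,5)
f: translate: b→-1 (≡-5 mod 4), so (2,-5,5)→(2,-1,2)
f: flip: (2,-1,2)→(2,1,2)
f: reduced (well bottom): (2,1,2) with a≤c, −a<b≤a
g is negative-definite; reduce −g:
−g: flip: (5,5,2)→(2,-5,5)
−g: translate: b→-1 (≡-5 mod 4), so (2,-5,5)→(2,-1,2)
−g: flip: (2,-1,2)→(2,1,2)
−g: reduced (well bottom): (2,1,2) with a≤c, −a<b≤a
flip sign back: reduced form of g is (-2,-1,-2)
reduced forms (2, 1, 2) vs (-2, -1, -2) ⇒ inequivalent

no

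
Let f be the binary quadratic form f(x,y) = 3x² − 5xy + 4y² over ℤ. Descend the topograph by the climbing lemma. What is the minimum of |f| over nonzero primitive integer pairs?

translate: b→1 (≡-5 mod 6), so (3,-5,4)→(3,1,2)
flip: (3,1,2)→(2,-1,3)
reduced (well bottom): (2,-1,3) with a≤c, −a<b≤a
well minimum = a = 2

2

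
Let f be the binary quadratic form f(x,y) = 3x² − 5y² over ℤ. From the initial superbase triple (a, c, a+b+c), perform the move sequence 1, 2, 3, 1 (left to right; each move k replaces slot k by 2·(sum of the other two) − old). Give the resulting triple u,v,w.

start (3,-5,-2) = (f(1,0),f(0,1),f(1,1))
replace slot 1: 2·((-5)+(-2)) − 3 = -17 → (-17,-5,-2)
replace slot 2: 2·((-17)+(-2)) − (-5) = -33 → (-17,-33,-2)
replace slot 3: 2·((-17)+(-33)) − (-2) = -98 → (-17,-33,-98)
replace slot 1: 2·((-33)+(-98)) − (-17) = -245 → (-245,-33,-98)

-245,-33,-98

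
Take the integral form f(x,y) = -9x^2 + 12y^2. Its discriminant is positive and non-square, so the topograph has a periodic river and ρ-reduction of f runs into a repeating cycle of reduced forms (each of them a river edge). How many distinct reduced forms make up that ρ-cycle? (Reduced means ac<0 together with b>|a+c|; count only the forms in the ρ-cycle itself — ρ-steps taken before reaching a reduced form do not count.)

D = 432, ⌊√D⌋ = 20
descent: ρ → (12,0,-9)
descent: ρ → (-9,18,3)  [lands on river]
river: ρ → (3,18,-9)
ρ-cycle length = 2 (tail of 2 descent steps not counted)

2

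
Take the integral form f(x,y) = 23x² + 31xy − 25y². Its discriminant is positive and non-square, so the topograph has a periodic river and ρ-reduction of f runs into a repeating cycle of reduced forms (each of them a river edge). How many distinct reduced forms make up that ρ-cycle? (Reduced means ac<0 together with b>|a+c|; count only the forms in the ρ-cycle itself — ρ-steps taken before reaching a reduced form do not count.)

D = 3261, ⌊√D⌋ = 57
river: ρ → (-25,19,29)
river: ρ → (29,39,-15)
river: ρ → (-15,51,11)
river: ρ → (11,37,-43)
river: ρ → (-43,49,5)
river: ρ → (5,51,-33)
river: ρ → (-33,15,23)
river: ρ → (23,31,-25)
ρ-cycle length = 8 (tail of 0 descent steps not counted)

8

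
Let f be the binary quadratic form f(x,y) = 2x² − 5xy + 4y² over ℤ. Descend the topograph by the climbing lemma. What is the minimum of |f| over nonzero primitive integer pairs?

translate: b→-1 (≡-5 mod 4), so (2,-5,4)→(2,-1,1)
flip: (2,-1,1)→(1,1,2)
reduced (well bottom): (1,1,2) with a≤c, −a<b≤a
well minimum = a = 1

1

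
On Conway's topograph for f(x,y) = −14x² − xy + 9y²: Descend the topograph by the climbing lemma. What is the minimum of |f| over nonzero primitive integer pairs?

descent: ρ → (9,19,-4)  [lands on river]
river: ρ → (-4,21,4)
river: ρ → (4,19,-9)
river: ρ → (-9,17,6)
river: ρ → (6,19,-6)
river: ρ → (-6,17,9)
closes: descent 1, river 6
min |a| on river = 4

4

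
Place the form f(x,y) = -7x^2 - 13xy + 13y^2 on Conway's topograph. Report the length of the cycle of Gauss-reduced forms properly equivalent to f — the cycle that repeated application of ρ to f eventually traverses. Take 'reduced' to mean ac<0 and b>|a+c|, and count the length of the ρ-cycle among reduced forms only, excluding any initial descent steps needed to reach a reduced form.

D = 533, ⌊√D⌋ = 23
descent: ρ → (13,13,-7)  [lands on river]
river: ρ → (-7,15,11)
river: ρ → (11,7,-11)
river: ρ → (-11,15,7)
river: ρ → (7,13,-13)
river: ρ → (-13,13,7)
river: ρ → (7,15,-11)
river: ρ → (-11,7,11)
river: ρ → (11,15,-7)
river: ρ → (-7,13,13)
ρ-cycle length = 10 (tail of 1 descent step not counted)

10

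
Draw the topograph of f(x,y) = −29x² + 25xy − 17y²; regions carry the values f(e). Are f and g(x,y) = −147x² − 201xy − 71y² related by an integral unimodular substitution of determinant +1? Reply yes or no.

D₁ = -1347, D₂ = -1347
f is negative-definite; reduce −f:
−f: flip: (29,-25,17)→(17,25,29)
−f: translate: b→-9 (≡25 mod 34), so (17,25,29)→(17,-9,21)
−f: reduced (well bottom): (17,-9,21) with a≤c, −a<b≤a
flip sign back: reduced form of f is (-17,9,-21)
g is negative-definite; reduce −g:
−g: translate: b→-93 (≡201 mod 294), so (147,201,71)→(147,-93,17)
−g: flip: (147,-93,17)→(17,93,147)
−g: translate: b→-9 (≡93 mod 34), so (17,93,147)→(17,-9,21)
−g: reduced (well bottom): (17,-9,21) with a≤c, −a<b≤a
flip sign back: reduced form of g is (-17,9,-21)
reduced forms (-17, 9, -21) vs (-17, 9, -21) ⇒ equivalent

yes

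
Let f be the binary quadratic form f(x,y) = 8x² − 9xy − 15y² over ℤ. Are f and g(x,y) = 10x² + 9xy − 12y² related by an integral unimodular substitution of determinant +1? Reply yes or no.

D₁ = 561, D₂ = 561
river cycle of f (length 10): (-15, 9, 8), (8, 23, -1), (-1, 23, 8), (8, 9, -15), (-15, 21, 2), (2, 23, -4), (-4, 17, 17), (17, 17, -4), (-4, 23, 2), (2, 21, -15)
river cycle of g (length 16): (-12, 15, 7), (7, 13, -14), (-14, 15, 6), (6, 21, -5), (-5, 19, 10), (10, 21, -3), (-3, 21, 10), (10, 19, -5), (-5, 21, 6), (6, 15, -14), … (6 more)
cycles differ ⇒ inequivalent

no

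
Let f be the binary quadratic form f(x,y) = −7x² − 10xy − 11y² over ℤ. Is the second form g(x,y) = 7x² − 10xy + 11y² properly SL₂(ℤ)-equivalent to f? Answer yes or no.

D₁ = -208, D₂ = -208
f is negative-definite; reduce −f:
−f: translate: b→-4 (≡10 mod 14), so (7,10,11)→(7,-4,8)
−f: reduced (well bottom): (7,-4,8) with a≤c, −a<b≤a
flip sign back: reduced form of f is (-7,4,-8)
g: translate: b→4 (≡-10 mod 14), so (7,-10,11)→(7,4,8)
g: reduced (well bottom): (7,4,8) with a≤c, −a<b≤a
reduced forms (-7, 4, -8) vs (7, 4, 8) ⇒ inequivalent

no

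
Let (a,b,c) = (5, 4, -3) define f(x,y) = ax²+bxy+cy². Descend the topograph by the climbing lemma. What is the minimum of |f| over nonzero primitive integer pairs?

river: ρ → (-3,8,1)
river: ρ → (1,8,-3)
river: ρ → (-3,4,5)
river: ρ → (5,6,-2)
river: ρ → (-2,6,5)
river: ρ → (5,4,-3)
closes: descent 0, river 6
min |a| on river = 1

1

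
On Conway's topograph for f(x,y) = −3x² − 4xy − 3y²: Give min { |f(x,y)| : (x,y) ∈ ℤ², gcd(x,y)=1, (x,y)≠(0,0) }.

translate: b→-2 (≡4 mod 6), so (3,4,3)→(3,-2,2)
flip: (3,-2,2)→(2,2,3)
reduced (well bottom): (2,2,3) with a≤c, −a<b≤a
well minimum |f| = |-2| = 2 (negative-definite)

2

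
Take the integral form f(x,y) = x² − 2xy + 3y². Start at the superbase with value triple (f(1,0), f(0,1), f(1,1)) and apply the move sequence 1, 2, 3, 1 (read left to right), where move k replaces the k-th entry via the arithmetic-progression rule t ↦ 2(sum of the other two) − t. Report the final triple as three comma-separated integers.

start (1,3,2) = (f(1,0),f(0,1),f(1,1))
replace slot 1: 2·(3+2) − 1 = 9 → (9,3,2)
replace slot 2: 2·(9+2) − 3 = 19 → (9,19,2)
replace slot 3: 2·(9+19) − 2 = 54 → (9,19,54)
replace slot 1: 2·(19+54) − 9 = 137 → (137,19,54)

137,19,54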